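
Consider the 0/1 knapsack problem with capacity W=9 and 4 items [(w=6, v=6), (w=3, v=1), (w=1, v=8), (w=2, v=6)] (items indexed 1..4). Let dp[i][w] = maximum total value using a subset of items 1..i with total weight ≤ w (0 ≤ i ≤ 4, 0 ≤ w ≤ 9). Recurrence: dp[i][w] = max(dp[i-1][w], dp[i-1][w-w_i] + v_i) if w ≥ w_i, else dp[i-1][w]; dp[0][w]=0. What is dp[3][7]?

i\w   0   1   2   3   4   5   6   7   8   9
  0   0   0   0   0   0   0   0   0   0   0
  1   0   0   0   0   0   0   6   6   6   6
  2   0   0   0   1   1   1   6   6   6   7
  3   0   8   8   8   9   9   9  14  14  14
  4   0   8   8  14  14  14  15  15  15  20

14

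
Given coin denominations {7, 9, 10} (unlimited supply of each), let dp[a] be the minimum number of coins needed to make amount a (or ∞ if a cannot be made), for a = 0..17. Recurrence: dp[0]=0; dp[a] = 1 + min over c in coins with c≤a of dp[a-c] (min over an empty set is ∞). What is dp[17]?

2

 a  0  1  2  3  4  5  6  7  8  9 10 11 12 13 14 15 16 17
dp  0  -  -  -  -  -  -  1  -  1  1  -  -  -  2  -  2  2
(- denotes ∞ / unreachable)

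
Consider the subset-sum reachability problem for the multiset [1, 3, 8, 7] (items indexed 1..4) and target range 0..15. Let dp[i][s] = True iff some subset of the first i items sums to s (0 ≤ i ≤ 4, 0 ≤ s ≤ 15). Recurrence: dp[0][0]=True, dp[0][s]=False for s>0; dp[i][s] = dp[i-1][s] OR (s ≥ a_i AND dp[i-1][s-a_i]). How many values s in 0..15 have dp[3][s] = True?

i\s   0   1   2   3   4   5   6   7   8   9  10  11  12  13  14  15
  0   T   F   F   F   F   F   F   F   F   F   F   F   F   F   F   F
  1   T   T   F   F   F   F   F   F   F   F   F   F   F   F   F   F
  2   T   T   F   T   T   F   F   F   F   F   F   F   F   F   F   F
  3   T   T   F   T   T   F   F   F   T   T   F   T   T   F   F   F
  4   T   T   F   T   T   F   F   T   T   T   T   T   T   F   F   T

8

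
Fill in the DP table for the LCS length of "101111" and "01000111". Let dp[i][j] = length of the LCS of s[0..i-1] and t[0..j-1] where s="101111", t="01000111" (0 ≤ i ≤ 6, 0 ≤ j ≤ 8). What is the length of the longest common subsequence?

5

   ''  0  1  0  0  0  1  1  1
''  0  0  0  0  0  0  0  0  0
 1  0  0  1  1  1  1  1  1  1
 0  0  1  1  2  2  2  2  2  2
 1  0  1  2  2  2  2  3  3  3
 1  0  1  2  2  2  2  3  4  4
 1  0  1  2  2  2  2  3  4  5
 1  0  1  2  2  2  2  3  4  5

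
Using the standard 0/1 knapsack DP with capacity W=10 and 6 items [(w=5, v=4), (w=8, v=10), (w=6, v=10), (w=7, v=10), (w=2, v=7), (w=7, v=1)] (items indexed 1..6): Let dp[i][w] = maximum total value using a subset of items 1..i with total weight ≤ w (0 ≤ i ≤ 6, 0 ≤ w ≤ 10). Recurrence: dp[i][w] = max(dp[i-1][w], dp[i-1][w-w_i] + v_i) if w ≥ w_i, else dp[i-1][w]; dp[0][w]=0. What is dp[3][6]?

i\w   0   1   2   3   4   5   6   7   8   9  10
  0   0   0   0   0   0   0   0   0   0   0   0
  1   0   0   0   0   0   4   4   4   4   4   4
  2   0   0   0   0   0   4   4   4  10  10  10
  3   0   0   0   0   0   4  10  10  10  10  10
  4   0   0   0   0   0   4  10  10  10  10  10
  5   0   0   7   7   7   7  10  11  17  17  17
  6   0   0   7   7   7   7  10  11  17  17  17

10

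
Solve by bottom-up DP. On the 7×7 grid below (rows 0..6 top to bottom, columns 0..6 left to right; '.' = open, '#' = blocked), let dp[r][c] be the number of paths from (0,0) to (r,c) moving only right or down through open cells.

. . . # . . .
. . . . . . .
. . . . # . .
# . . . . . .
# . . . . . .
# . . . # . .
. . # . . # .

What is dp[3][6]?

r\c   0   1   2   3   4   5   6
  0   1   1   1   0   0   0   0
  1   1   2   3   3   3   3   3
  2   1   3   6   9   0   3   6
  3   0   3   9  18  18  21  27
  4   0   3  12  30  48  69  96
  5   0   3  15  45   0  69 165
  6   0   3   0  45  45   0 165

27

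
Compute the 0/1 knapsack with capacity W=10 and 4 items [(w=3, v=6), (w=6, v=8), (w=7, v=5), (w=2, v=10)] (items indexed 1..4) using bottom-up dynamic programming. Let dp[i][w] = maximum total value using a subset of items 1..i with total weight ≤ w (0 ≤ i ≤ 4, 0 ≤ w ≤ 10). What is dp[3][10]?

i\w   0   1   2   3   4   5   6   7   8   9  10
  0   0   0   0   0   0   0   0   0   0   0   0
  1   0   0   0   6   6   6   6   6   6   6   6
  2   0   0   0   6   6   6   8   8   8  14  14
  3   0   0   0   6   6   6   8   8   8  14  14
  4   0   0  10  10  10  16  16  16  18  18  18

14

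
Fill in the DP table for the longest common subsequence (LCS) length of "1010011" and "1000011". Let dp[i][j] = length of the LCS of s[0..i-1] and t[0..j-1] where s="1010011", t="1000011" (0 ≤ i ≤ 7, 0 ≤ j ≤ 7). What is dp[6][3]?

3

   ''  1  0  0  0  0  1  1
''  0  0  0  0  0  0  0  0
 1  0  1  1  1  1  1  1  1
 0  0  1  2  2  2  2  2  2
 1  0  1  2  2  2  2  3  3
 0  0  1  2  3  3  3  3  3
 0  0  1  2  3  4  4  4  4
 1  0  1  2  3  4  4  5  5
 1  0  1  2  3  4  4  5  6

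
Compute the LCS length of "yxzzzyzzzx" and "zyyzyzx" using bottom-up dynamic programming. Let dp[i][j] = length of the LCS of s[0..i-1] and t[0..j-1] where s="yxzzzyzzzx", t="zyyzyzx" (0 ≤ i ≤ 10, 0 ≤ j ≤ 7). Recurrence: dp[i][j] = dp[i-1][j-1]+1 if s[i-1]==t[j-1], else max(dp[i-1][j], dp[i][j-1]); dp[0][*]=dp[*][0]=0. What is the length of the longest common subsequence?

   ''  z  y  y  z  y  z  x
''  0  0  0  0  0  0  0  0
 y  0  0  1  1  1  1  1  1
 x  0  0  1  1  1  1  1  2
 z  0  1  1  1  2  2  2  2
 z  0  1  1  1  2  2  3  3
 z  0  1  1  1  2  2  3  3
 y  0  1  2  2  2  3  3  3
 z  0  1  2  2  3  3  4  4
 z  0  1  2  2  3  3  4  4
 z  0  1  2  2  3  3  4  4
 x  0  1  2  2  3  3  4  5

5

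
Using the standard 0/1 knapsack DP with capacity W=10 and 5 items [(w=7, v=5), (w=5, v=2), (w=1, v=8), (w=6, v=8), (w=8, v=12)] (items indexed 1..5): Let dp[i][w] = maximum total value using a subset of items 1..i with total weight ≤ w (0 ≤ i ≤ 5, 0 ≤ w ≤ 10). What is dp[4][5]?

i\w   0   1   2   3   4   5   6   7   8   9  10
  0   0   0   0   0   0   0   0   0   0   0   0
  1   0   0   0   0   0   0   0   5   5   5   5
  2   0   0   0   0   0   2   2   5   5   5   5
  3   0   8   8   8   8   8  10  10  13  13  13
  4   0   8   8   8   8   8  10  16  16  16  16
  5   0   8   8   8   8   8  10  16  16  20  20

8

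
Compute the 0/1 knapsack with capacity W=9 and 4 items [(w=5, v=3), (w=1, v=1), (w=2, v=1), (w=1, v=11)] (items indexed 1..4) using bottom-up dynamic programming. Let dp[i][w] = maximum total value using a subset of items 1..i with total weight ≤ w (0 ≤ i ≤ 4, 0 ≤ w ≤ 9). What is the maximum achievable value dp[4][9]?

i\w   0   1   2   3   4   5   6   7   8   9
  0   0   0   0   0   0   0   0   0   0   0
  1   0   0   0   0   0   3   3   3   3   3
  2   0   1   1   1   1   3   4   4   4   4
  3   0   1   1   2   2   3   4   4   5   5
  4   0  11  12  12  13  13  14  15  15  16

16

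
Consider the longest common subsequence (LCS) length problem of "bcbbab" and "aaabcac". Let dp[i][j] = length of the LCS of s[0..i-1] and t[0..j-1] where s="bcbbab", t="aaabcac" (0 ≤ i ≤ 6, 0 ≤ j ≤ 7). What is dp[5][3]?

1

   ''  a  a  a  b  c  a  c
''  0  0  0  0  0  0  0  0
 b  0  0  0  0  1  1  1  1
 c  0  0  0  0  1  2  2  2
 b  0  0  0  0  1  2  2  2
 b  0  0  0  0  1  2  2  2
 a  0  1  1  1  1  2  3  3
 b  0  1  1  1  2  2  3  3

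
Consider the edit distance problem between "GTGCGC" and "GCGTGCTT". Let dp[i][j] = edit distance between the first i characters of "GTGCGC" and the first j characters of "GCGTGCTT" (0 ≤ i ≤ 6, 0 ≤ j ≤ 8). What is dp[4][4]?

2

   ''  G  C  G  T  G  C  T  T
''  0  1  2  3  4  5  6  7  8
 G  1  0  1  2  3  4  5  6  7
 T  2  1  1  2  2  3  4  5  6
 G  3  2  2  1  2  2  3  4  5
 C  4  3  2  2  2  3  2  3  4
 G  5  4  3  2  3  2  3  3  4
 C  6  5  4  3  3  3  2  3  4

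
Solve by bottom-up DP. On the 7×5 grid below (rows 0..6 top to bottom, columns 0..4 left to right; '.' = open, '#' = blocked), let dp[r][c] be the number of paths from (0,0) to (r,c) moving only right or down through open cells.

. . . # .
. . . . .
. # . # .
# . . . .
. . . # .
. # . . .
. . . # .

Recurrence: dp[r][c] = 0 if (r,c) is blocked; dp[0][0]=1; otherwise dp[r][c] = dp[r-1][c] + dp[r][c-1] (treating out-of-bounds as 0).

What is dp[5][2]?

r\c   0   1   2   3   4
  0   1   1   1   0   0
  1   1   2   3   3   3
  2   1   0   3   0   3
  3   0   0   3   3   6
  4   0   0   3   0   6
  5   0   0   3   3   9
  6   0   0   3   0   9

3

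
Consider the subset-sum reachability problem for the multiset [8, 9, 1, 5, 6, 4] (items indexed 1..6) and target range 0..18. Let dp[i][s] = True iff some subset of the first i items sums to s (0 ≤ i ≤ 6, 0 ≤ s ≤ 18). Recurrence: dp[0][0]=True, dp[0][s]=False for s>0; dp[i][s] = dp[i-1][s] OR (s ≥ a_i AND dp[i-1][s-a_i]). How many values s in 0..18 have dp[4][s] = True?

12

i\s   0   1   2   3   4   5   6   7   8   9  10  11  12  13  14  15  16  17  18
  0   T   F   F   F   F   F   F   F   F   F   F   F   F   F   F   F   F   F   F
  1   T   F   F   F   F   F   F   F   T   F   F   F   F   F   F   F   F   F   F
  2   T   F   F   F   F   F   F   F   T   T   F   F   F   F   F   F   F   T   F
  3   T   T   F   F   F   F   F   F   T   T   T   F   F   F   F   F   F   T   T
  4   T   T   F   F   F   T   T   F   T   T   T   F   F   T   T   T   F   T   T
  5   T   T   F   F   F   T   T   T   T   T   T   T   T   T   T   T   T   T   T
  6   T   T   F   F   T   T   T   T   T   T   T   T   T   T   T   T   T   T   T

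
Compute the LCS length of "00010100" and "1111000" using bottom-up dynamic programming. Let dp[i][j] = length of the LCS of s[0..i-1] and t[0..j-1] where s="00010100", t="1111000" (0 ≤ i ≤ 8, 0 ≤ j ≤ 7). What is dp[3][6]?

2

   ''  1  1  1  1  0  0  0
''  0  0  0  0  0  0  0  0
 0  0  0  0  0  0  1  1  1
 0  0  0  0  0  0  1  2  2
 0  0  0  0  0  0  1  2  3
 1  0  1  1  1  1  1  2  3
 0  0  1  1  1  1  2  2  3
 1  0  1  2  2  2  2  2  3
 0  0  1  2  2  2  3  3  3
 0  0  1  2  2  2  3  4  4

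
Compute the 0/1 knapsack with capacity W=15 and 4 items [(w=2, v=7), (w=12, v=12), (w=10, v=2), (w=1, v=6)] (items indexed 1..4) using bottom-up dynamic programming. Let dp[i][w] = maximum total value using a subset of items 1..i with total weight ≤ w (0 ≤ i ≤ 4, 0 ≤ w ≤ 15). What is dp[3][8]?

7

i\w   0   1   2   3   4   5   6   7   8   9  10  11  12  13  14  15
  0   0   0   0   0   0   0   0   0   0   0   0   0   0   0   0   0
  1   0   0   7   7   7   7   7   7   7   7   7   7   7   7   7   7
  2   0   0   7   7   7   7   7   7   7   7   7   7  12  12  19  19
  3   0   0   7   7   7   7   7   7   7   7   7   7  12  12  19  19
  4   0   6   7  13  13  13  13  13  13  13  13  13  13  18  19  25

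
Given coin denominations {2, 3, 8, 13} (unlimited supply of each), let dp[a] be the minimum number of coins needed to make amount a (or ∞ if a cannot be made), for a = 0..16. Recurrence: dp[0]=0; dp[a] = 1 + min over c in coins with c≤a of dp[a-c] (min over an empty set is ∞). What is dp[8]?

1

 a  0  1  2  3  4  5  6  7  8  9 10 11 12 13 14 15 16
dp  0  -  1  1  2  2  2  3  1  3  2  2  3  1  3  2  2
(- denotes ∞ / unreachable)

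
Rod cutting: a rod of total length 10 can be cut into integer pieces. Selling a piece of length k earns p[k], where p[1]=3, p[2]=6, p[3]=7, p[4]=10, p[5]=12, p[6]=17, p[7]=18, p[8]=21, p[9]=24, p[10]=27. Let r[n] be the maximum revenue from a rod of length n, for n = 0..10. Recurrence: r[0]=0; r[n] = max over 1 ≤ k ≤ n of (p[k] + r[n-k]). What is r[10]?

   n    0    1    2    3    4    5    6    7    8    9   10
r[n]    0    3    6    9   12   15   18   21   24   27   30

30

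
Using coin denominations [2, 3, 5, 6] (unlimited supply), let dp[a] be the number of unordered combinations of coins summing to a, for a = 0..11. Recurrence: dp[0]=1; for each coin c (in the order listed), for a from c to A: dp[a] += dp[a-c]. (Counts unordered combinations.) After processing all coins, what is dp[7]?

2

after  coin     0     1     2     3     4     5     6     7     8     9    10    11
          2     1     0     1     0     1     0     1     0     1     0     1     0
          3     1     0     1     1     1     1     2     1     2     2     2     2
          5     1     0     1     1     1     2     2     2     3     3     4     4
          6     1     0     1     1     1     2     3     2     4     4     5     6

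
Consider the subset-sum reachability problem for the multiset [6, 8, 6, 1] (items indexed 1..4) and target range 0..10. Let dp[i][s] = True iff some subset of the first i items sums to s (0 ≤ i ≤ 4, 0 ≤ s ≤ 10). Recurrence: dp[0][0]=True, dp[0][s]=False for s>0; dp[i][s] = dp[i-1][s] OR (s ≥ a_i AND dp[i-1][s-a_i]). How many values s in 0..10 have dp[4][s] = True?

i\s   0   1   2   3   4   5   6   7   8   9  10
  0   T   F   F   F   F   F   F   F   F   F   F
  1   T   F   F   F   F   F   T   F   F   F   F
  2   T   F   F   F   F   F   T   F   T   F   F
  3   T   F   F   F   F   F   T   F   T   F   F
  4   T   T   F   F   F   F   T   T   T   T   F

6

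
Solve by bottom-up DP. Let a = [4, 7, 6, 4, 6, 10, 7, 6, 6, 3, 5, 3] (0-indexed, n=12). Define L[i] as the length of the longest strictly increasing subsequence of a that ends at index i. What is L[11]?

1

   i    0    1    2    3    4    5    6    7    8    9   10   11
a[i]    4    7    6    4    6   10    7    6    6    3    5    3
L[i]    1    2    2    1    2    3    3    2    2    1    2    1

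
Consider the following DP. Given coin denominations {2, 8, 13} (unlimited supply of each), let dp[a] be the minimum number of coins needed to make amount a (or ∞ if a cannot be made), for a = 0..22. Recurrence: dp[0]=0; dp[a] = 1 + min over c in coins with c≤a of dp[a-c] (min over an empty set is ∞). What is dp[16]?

2

 a  0  1  2  3  4  5  6  7  8  9 10 11 12 13 14 15 16 17 18 19 20 21 22
dp  0  -  1  -  2  -  3  -  1  -  2  -  3  1  4  2  2  3  3  4  4  2  5
(- denotes ∞ / unreachable)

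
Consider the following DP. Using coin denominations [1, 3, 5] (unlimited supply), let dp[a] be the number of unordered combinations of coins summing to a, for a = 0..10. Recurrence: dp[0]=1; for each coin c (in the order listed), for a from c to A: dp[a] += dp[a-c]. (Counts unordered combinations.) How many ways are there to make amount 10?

after  coin     0     1     2     3     4     5     6     7     8     9    10
          1     1     1     1     1     1     1     1     1     1     1     1
          3     1     1     1     2     2     2     3     3     3     4     4
          5     1     1     1     2     2     3     4     4     5     6     7

7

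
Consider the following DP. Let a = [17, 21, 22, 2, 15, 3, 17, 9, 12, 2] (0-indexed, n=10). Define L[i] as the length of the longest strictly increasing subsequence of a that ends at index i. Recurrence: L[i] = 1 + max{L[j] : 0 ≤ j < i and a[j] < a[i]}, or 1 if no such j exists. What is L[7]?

   i    0    1    2    3    4    5    6    7    8    9
a[i]   17   21   22    2   15    3   17    9   12    2
L[i]    1    2    3    1    2    2    3    3    4    1

3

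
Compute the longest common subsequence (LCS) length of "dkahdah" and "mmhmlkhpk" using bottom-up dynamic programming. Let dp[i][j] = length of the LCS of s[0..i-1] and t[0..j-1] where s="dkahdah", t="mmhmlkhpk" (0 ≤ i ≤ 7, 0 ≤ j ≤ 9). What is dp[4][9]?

2

   ''  m  m  h  m  l  k  h  p  k
''  0  0  0  0  0  0  0  0  0  0
 d  0  0  0  0  0  0  0  0  0  0
 k  0  0  0  0  0  0  1  1  1  1
 a  0  0  0  0  0  0  1  1  1  1
 h  0  0  0  1  1  1  1  2  2  2
 d  0  0  0  1  1  1  1  2  2  2
 a  0  0  0  1  1  1  1  2  2  2
 h  0  0  0  1  1  1  1  2  2  2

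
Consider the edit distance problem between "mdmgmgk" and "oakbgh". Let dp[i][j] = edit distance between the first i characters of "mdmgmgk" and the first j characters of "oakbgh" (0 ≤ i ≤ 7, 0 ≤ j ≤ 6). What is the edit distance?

6

   ''  o  a  k  b  g  h
''  0  1  2  3  4  5  6
 m  1  1  2  3  4  5  6
 d  2  2  2  3  4  5  6
 m  3  3  3  3  4  5  6
 g  4  4  4  4  4  4  5
 m  5  5  5  5  5  5  5
 g  6  6  6  6  6  5  6
 k  7  7  7  6  7  6  6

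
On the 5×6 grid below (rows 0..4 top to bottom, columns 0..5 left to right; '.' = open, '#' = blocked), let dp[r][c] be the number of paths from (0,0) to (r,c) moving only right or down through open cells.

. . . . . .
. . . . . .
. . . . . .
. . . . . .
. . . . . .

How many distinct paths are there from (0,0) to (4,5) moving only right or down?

r\c   0   1   2   3   4   5
  0   1   1   1   1   1   1
  1   1   2   3   4   5   6
  2   1   3   6  10  15  21
  3   1   4  10  20  35  56
  4   1   5  15  35  70 126

126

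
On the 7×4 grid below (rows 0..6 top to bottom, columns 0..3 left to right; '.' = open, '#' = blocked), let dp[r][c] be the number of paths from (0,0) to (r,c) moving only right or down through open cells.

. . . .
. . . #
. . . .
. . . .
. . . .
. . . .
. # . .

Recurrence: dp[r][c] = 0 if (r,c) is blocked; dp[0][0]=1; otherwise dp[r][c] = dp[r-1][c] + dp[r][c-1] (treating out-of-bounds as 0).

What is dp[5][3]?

r\c   0   1   2   3
  0   1   1   1   1
  1   1   2   3   0
  2   1   3   6   6
  3   1   4  10  16
  4   1   5  15  31
  5   1   6  21  52
  6   1   0  21  73

52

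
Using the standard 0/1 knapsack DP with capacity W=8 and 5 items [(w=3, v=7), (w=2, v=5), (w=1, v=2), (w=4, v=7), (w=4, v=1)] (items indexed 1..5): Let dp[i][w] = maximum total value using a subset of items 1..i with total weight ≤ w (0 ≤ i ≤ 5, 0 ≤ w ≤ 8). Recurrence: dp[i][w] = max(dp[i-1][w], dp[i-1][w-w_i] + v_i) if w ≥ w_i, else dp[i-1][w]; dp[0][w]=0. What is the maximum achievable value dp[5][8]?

16

i\w   0   1   2   3   4   5   6   7   8
  0   0   0   0   0   0   0   0   0   0
  1   0   0   0   7   7   7   7   7   7
  2   0   0   5   7   7  12  12  12  12
  3   0   2   5   7   9  12  14  14  14
  4   0   2   5   7   9  12  14  14  16
  5   0   2   5   7   9  12  14  14  16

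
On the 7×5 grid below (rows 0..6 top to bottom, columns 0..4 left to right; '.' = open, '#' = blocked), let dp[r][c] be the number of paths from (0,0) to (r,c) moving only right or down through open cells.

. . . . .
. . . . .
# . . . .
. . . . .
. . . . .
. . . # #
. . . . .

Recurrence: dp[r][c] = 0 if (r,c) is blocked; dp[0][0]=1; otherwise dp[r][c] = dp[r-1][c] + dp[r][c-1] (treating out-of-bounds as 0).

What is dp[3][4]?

r\c   0   1   2   3   4
  0   1   1   1   1   1
  1   1   2   3   4   5
  2   0   2   5   9  14
  3   0   2   7  16  30
  4   0   2   9  25  55
  5   0   2  11   0   0
  6   0   2  13  13  13

30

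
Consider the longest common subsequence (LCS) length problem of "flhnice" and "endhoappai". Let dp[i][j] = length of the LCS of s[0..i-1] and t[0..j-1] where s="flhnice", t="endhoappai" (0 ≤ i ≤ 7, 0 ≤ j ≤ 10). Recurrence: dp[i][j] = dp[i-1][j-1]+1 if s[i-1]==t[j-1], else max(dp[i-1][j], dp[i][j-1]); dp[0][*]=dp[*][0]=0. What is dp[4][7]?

1

   ''  e  n  d  h  o  a  p  p  a  i
''  0  0  0  0  0  0  0  0  0  0  0
 f  0  0  0  0  0  0  0  0  0  0  0
 l  0  0  0  0  0  0  0  0  0  0  0
 h  0  0  0  0  1  1  1  1  1  1  1
 n  0  0  1  1  1  1  1  1  1  1  1
 i  0  0  1  1  1  1  1  1  1  1  2
 c  0  0  1  1  1  1  1  1  1  1  2
 e  0  1  1  1  1  1  1  1  1  1  2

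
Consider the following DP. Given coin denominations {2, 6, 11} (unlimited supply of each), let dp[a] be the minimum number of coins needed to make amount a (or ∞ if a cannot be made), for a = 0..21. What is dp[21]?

4

 a  0  1  2  3  4  5  6  7  8  9 10 11 12 13 14 15 16 17 18 19 20 21
dp  0  -  1  -  2  -  1  -  2  -  3  1  2  2  3  3  4  2  3  3  4  4
(- denotes ∞ / unreachable)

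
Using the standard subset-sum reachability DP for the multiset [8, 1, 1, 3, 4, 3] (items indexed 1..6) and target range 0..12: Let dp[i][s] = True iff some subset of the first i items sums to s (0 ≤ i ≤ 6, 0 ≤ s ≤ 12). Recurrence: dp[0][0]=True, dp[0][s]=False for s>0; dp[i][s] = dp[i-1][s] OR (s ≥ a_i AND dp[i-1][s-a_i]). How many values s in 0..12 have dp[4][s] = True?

i\s   0   1   2   3   4   5   6   7   8   9  10  11  12
  0   T   F   F   F   F   F   F   F   F   F   F   F   F
  1   T   F   F   F   F   F   F   F   T   F   F   F   F
  2   T   T   F   F   F   F   F   F   T   T   F   F   F
  3   T   T   T   F   F   F   F   F   T   T   T   F   F
  4   T   T   T   T   T   T   F   F   T   T   T   T   T
  5   T   T   T   T   T   T   T   T   T   T   T   T   T
  6   T   T   T   T   T   T   T   T   T   T   T   T   T

11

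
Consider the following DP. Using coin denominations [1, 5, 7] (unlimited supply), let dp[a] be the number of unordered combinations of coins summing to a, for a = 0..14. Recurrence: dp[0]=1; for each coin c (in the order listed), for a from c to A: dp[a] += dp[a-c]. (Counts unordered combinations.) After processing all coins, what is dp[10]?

4

after  coin     0     1     2     3     4     5     6     7     8     9    10    11    12    13    14
          1     1     1     1     1     1     1     1     1     1     1     1     1     1     1     1
          5     1     1     1     1     1     2     2     2     2     2     3     3     3     3     3
          7     1     1     1     1     1     2     2     3     3     3     4     4     5     5     6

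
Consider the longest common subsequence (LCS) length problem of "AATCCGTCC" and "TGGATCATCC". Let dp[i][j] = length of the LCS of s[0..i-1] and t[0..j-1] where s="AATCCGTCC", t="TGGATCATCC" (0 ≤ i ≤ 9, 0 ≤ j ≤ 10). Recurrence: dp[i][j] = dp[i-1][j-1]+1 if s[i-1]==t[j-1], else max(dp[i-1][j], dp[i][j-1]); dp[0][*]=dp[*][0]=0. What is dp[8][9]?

   ''  T  G  G  A  T  C  A  T  C  C
''  0  0  0  0  0  0  0  0  0  0  0
 A  0  0  0  0  1  1  1  1  1  1  1
 A  0  0  0  0  1  1  1  2  2  2  2
 T  0  1  1  1  1  2  2  2  3  3  3
 C  0  1  1  1  1  2  3  3  3  4  4
 C  0  1  1  1  1  2  3  3  3  4  5
 G  0  1  2  2  2  2  3  3  3  4  5
 T  0  1  2  2  2  3  3  3  4  4  5
 C  0  1  2  2  2  3  4  4  4  5  5
 C  0  1  2  2  2  3  4  4  4  5  6

5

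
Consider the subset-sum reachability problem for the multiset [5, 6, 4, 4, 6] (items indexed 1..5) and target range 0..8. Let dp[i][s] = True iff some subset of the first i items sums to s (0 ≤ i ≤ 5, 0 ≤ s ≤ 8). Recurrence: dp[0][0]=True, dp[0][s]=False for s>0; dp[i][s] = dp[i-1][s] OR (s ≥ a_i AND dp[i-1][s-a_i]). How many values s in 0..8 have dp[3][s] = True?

4

i\s   0   1   2   3   4   5   6   7   8
  0   T   F   F   F   F   F   F   F   F
  1   T   F   F   F   F   T   F   F   F
  2   T   F   F   F   F   T   T   F   F
  3   T   F   F   F   T   T   T   F   F
  4   T   F   F   F   T   T   T   F   T
  5   T   F   F   F   T   T   T   F   T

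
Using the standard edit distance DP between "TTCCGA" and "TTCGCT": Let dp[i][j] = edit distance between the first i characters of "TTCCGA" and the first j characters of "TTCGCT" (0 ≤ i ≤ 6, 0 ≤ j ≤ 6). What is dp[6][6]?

   ''  T  T  C  G  C  T
''  0  1  2  3  4  5  6
 T  1  0  1  2  3  4  5
 T  2  1  0  1  2  3  4
 C  3  2  1  0  1  2  3
 C  4  3  2  1  1  1  2
 G  5  4  3  2  1  2  2
 A  6  5  4  3  2  2  3

3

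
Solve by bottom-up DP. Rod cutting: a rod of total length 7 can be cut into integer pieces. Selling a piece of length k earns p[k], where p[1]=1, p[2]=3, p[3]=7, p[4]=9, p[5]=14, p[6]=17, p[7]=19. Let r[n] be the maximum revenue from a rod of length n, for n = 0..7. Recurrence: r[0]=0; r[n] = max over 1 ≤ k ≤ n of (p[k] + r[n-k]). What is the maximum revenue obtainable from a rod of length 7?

19

   n    0    1    2    3    4    5    6    7
r[n]    0    1    3    7    9   14   17   19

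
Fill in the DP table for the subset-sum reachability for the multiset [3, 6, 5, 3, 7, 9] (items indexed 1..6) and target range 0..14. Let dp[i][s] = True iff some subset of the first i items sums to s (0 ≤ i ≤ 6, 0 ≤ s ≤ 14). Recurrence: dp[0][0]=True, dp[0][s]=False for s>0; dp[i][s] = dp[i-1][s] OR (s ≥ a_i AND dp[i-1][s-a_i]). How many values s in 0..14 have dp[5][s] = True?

12

i\s   0   1   2   3   4   5   6   7   8   9  10  11  12  13  14
  0   T   F   F   F   F   F   F   F   F   F   F   F   F   F   F
  1   T   F   F   T   F   F   F   F   F   F   F   F   F   F   F
  2   T   F   F   T   F   F   T   F   F   T   F   F   F   F   F
  3   T   F   F   T   F   T   T   F   T   T   F   T   F   F   T
  4   T   F   F   T   F   T   T   F   T   T   F   T   T   F   T
  5   T   F   F   T   F   T   T   T   T   T   T   T   T   T   T
  6   T   F   F   T   F   T   T   T   T   T   T   T   T   T   T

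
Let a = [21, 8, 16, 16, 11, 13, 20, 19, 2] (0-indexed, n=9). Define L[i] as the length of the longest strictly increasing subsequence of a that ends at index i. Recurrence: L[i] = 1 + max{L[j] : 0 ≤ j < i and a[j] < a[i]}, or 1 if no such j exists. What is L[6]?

   i    0    1    2    3    4    5    6    7    8
a[i]   21    8   16   16   11   13   20   19    2
L[i]    1    1    2    2    2    3    4    4    1

4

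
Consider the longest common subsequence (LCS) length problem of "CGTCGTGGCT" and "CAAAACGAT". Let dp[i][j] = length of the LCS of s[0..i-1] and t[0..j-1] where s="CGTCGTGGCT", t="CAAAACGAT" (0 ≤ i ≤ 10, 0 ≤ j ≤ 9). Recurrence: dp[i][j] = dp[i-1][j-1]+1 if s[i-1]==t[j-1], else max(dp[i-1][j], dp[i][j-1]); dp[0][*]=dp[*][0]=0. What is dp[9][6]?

   ''  C  A  A  A  A  C  G  A  T
''  0  0  0  0  0  0  0  0  0  0
 C  0  1  1  1  1  1  1  1  1  1
 G  0  1  1  1  1  1  1  2  2  2
 T  0  1  1  1  1  1  1  2  2  3
 C  0  1  1  1  1  1  2  2  2  3
 G  0  1  1  1  1  1  2  3  3  3
 T  0  1  1  1  1  1  2  3  3  4
 G  0  1  1  1  1  1  2  3  3  4
 G  0  1  1  1  1  1  2  3  3  4
 C  0  1  1  1  1  1  2  3  3  4
 T  0  1  1  1  1  1  2  3  3  4

2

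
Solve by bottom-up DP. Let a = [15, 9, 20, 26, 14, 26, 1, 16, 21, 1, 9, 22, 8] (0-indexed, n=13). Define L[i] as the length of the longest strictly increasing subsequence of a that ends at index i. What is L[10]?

   i    0    1    2    3    4    5    6    7    8    9   10   11   12
a[i]   15    9   20   26   14   26    1   16   21    1    9   22    8
L[i]    1    1    2    3    2    3    1    3    4    1    2    5    2

2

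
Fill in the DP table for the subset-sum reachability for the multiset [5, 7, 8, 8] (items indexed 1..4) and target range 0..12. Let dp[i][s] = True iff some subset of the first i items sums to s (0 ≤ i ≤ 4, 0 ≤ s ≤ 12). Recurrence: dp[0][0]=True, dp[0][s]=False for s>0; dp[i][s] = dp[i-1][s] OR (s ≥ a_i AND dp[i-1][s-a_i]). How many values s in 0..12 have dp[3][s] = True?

i\s   0   1   2   3   4   5   6   7   8   9  10  11  12
  0   T   F   F   F   F   F   F   F   F   F   F   F   F
  1   T   F   F   F   F   T   F   F   F   F   F   F   F
  2   T   F   F   F   F   T   F   T   F   F   F   F   T
  3   T   F   F   F   F   T   F   T   T   F   F   F   T
  4   T   F   F   F   F   T   F   T   T   F   F   F   T

5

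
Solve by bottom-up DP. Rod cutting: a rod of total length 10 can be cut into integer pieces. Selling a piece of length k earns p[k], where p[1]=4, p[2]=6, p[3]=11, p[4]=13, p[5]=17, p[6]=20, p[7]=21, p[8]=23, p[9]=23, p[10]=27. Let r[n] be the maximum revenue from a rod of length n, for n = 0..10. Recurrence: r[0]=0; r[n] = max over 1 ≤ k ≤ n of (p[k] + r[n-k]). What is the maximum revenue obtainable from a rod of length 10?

40

   n    0    1    2    3    4    5    6    7    8    9   10
r[n]    0    4    8   12   16   20   24   28   32   36   40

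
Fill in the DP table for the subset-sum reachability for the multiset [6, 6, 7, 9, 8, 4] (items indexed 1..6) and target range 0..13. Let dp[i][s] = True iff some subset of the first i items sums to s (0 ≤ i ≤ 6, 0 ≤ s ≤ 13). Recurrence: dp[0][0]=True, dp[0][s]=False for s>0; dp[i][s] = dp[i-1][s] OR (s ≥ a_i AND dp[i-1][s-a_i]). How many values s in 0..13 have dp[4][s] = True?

6

i\s   0   1   2   3   4   5   6   7   8   9  10  11  12  13
  0   T   F   F   F   F   F   F   F   F   F   F   F   F   F
  1   T   F   F   F   F   F   T   F   F   F   F   F   F   F
  2   T   F   F   F   F   F   T   F   F   F   F   F   T   F
  3   T   F   F   F   F   F   T   T   F   F   F   F   T   T
  4   T   F   F   F   F   F   T   T   F   T   F   F   T   T
  5   T   F   F   F   F   F   T   T   T   T   F   F   T   T
  6   T   F   F   F   T   F   T   T   T   T   T   T   T   T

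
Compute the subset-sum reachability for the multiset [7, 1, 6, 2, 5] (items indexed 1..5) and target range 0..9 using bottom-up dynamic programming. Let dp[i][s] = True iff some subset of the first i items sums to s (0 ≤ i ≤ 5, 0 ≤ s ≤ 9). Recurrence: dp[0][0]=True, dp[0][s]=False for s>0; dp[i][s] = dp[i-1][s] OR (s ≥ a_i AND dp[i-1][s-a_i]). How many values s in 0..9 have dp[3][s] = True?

i\s   0   1   2   3   4   5   6   7   8   9
  0   T   F   F   F   F   F   F   F   F   F
  1   T   F   F   F   F   F   F   T   F   F
  2   T   T   F   F   F   F   F   T   T   F
  3   T   T   F   F   F   F   T   T   T   F
  4   T   T   T   T   F   F   T   T   T   T
  5   T   T   T   T   F   T   T   T   T   T

5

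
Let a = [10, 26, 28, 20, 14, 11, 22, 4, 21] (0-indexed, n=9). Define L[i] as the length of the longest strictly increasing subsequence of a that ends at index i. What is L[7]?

1

   i    0    1    2    3    4    5    6    7    8
a[i]   10   26   28   20   14   11   22    4   21
L[i]    1    2    3    2    2    2    3    1    3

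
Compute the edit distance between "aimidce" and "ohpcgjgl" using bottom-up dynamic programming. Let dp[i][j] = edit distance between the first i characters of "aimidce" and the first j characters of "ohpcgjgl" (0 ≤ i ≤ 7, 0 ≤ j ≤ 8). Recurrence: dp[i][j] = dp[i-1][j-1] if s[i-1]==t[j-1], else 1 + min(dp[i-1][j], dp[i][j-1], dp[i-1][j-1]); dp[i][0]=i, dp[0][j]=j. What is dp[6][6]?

6

   ''  o  h  p  c  g  j  g  l
''  0  1  2  3  4  5  6  7  8
 a  1  1  2  3  4  5  6  7  8
 i  2  2  2  3  4  5  6  7  8
 m  3  3  3  3  4  5  6  7  8
 i  4  4  4  4  4  5  6  7  8
 d  5  5  5  5  5  5  6  7  8
 c  6  6  6  6  5  6  6  7  8
 e  7  7  7  7  6  6  7  7  8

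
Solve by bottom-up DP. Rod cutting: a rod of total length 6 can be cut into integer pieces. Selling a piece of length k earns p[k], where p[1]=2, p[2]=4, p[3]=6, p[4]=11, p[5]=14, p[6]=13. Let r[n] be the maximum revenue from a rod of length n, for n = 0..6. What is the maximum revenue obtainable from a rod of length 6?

   n    0    1    2    3    4    5    6
r[n]    0    2    4    6   11   14   16

16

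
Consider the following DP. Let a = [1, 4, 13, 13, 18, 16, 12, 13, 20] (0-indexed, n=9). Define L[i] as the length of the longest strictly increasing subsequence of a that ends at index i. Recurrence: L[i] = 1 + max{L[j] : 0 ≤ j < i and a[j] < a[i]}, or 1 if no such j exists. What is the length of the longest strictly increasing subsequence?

   i    0    1    2    3    4    5    6    7    8
a[i]    1    4   13   13   18   16   12   13   20
L[i]    1    2    3    3    4    4    3    4    5

5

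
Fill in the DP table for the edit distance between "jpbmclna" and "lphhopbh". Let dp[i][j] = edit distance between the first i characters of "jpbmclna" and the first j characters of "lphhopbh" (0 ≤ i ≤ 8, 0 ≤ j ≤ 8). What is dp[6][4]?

   ''  l  p  h  h  o  p  b  h
''  0  1  2  3  4  5  6  7  8
 j  1  1  2  3  4  5  6  7  8
 p  2  2  1  2  3  4  5  6  7
 b  3  3  2  2  3  4  5  5  6
 m  4  4  3  3  3  4  5  6  6
 c  5  5  4  4  4  4  5  6  7
 l  6  5  5  5  5  5  5  6  7
 n  7  6  6  6  6  6  6  6  7
 a  8  7  7  7  7  7  7  7  7

5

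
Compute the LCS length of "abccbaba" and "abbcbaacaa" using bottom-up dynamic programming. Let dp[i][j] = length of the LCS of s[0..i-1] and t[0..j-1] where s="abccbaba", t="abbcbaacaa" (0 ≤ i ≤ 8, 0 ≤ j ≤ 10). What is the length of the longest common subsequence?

6

   ''  a  b  b  c  b  a  a  c  a  a
''  0  0  0  0  0  0  0  0  0  0  0
 a  0  1  1  1  1  1  1  1  1  1  1
 b  0  1  2  2  2  2  2  2  2  2  2
 c  0  1  2  2  3  3  3  3  3  3  3
 c  0  1  2  2  3  3  3  3  4  4  4
 b  0  1  2  3  3  4  4  4  4  4  4
 a  0  1  2  3  3  4  5  5  5  5  5
 b  0  1  2  3  3  4  5  5  5  5  5
 a  0  1  2  3  3  4  5  6  6  6  6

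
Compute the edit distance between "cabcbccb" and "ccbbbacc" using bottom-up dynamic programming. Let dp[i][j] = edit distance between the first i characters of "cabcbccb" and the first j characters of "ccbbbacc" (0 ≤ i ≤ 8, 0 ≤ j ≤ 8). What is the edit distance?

   ''  c  c  b  b  b  a  c  c
''  0  1  2  3  4  5  6  7  8
 c  1  0  1  2  3  4  5  6  7
 a  2  1  1  2  3  4  4  5  6
 b  3  2  2  1  2  3  4  5  6
 c  4  3  2  2  2  3  4  4  5
 b  5  4  3  2  2  2  3  4  5
 c  6  5  4  3  3  3  3  3  4
 c  7  6  5  4  4  4  4  3  3
 b  8  7  6  5  4  4  5  4  4

4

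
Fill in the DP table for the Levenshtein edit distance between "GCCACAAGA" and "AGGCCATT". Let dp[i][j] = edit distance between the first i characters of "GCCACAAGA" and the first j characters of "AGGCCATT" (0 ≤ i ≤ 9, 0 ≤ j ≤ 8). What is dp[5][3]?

5

   ''  A  G  G  C  C  A  T  T
''  0  1  2  3  4  5  6  7  8
 G  1  1  1  2  3  4  5  6  7
 C  2  2  2  2  2  3  4  5  6
 C  3  3  3  3  2  2  3  4  5
 A  4  3  4  4  3  3  2  3  4
 C  5  4  4  5  4  3  3  3  4
 A  6  5  5  5  5  4  3  4  4
 A  7  6  6  6  6  5  4  4  5
 G  8  7  6  6  7  6  5  5  5
 A  9  8  7  7  7  7  6  6  6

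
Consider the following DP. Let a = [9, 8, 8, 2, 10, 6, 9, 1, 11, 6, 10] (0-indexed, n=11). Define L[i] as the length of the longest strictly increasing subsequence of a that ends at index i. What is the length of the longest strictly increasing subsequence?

   i    0    1    2    3    4    5    6    7    8    9   10
a[i]    9    8    8    2   10    6    9    1   11    6   10
L[i]    1    1    1    1    2    2    3    1    4    2    4

4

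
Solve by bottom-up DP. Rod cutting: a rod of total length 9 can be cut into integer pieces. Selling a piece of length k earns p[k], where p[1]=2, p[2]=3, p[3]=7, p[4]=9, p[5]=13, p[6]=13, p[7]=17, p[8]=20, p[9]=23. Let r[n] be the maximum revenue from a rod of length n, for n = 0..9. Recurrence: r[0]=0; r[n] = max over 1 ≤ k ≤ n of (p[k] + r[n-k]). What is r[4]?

9

   n    0    1    2    3    4    5    6    7    8    9
r[n]    0    2    4    7    9   13   15   17   20   23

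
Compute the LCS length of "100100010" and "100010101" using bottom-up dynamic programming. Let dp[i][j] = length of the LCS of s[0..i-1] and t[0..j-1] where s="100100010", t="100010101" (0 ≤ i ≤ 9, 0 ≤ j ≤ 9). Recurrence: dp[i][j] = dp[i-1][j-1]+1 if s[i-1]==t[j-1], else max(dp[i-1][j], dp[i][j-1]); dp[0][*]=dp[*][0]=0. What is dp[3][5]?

   ''  1  0  0  0  1  0  1  0  1
''  0  0  0  0  0  0  0  0  0  0
 1  0  1  1  1  1  1  1  1  1  1
 0  0  1  2  2  2  2  2  2  2  2
 0  0  1  2  3  3  3  3  3  3  3
 1  0  1  2  3  3  4  4  4  4  4
 0  0  1  2  3  4  4  5  5  5  5
 0  0  1  2  3  4  4  5  5  6  6
 0  0  1  2  3  4  4  5  5  6  6
 1  0  1  2  3  4  5  5  6  6  7
 0  0  1  2  3  4  5  6  6  7  7

3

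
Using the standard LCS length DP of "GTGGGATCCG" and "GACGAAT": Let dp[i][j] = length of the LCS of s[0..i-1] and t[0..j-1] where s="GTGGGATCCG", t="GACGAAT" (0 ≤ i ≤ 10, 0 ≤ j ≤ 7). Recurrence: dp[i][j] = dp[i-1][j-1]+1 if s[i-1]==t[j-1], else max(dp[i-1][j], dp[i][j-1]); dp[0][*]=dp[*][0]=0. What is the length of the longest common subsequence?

4

   ''  G  A  C  G  A  A  T
''  0  0  0  0  0  0  0  0
 G  0  1  1  1  1  1  1  1
 T  0  1  1  1  1  1  1  2
 G  0  1  1  1  2  2  2  2
 G  0  1  1  1  2  2  2  2
 G  0  1  1  1  2  2  2  2
 A  0  1  2  2  2  3  3  3
 T  0  1  2  2  2  3  3  4
 C  0  1  2  3  3  3  3  4
 C  0  1  2  3  3  3  3  4
 G  0  1  2  3  4  4  4  4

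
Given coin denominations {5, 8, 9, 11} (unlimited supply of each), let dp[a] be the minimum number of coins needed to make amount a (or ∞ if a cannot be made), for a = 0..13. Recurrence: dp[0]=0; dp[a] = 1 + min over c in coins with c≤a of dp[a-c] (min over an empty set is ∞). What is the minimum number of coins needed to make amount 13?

2

 a  0  1  2  3  4  5  6  7  8  9 10 11 12 13
dp  0  -  -  -  -  1  -  -  1  1  2  1  -  2
(- denotes ∞ / unreachable)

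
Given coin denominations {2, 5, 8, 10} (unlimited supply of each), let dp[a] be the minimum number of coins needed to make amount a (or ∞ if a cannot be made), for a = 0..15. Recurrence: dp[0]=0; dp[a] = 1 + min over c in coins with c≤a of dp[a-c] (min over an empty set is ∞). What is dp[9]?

 a  0  1  2  3  4  5  6  7  8  9 10 11 12 13 14 15
dp  0  -  1  -  2  1  3  2  1  3  1  4  2  2  3  2
(- denotes ∞ / unreachable)

3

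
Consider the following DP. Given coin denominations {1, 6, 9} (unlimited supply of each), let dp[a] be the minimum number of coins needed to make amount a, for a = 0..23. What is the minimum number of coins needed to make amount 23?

5

 a  0  1  2  3  4  5  6  7  8  9 10 11 12 13 14 15 16 17 18 19 20 21 22 23
dp  0  1  2  3  4  5  1  2  3  1  2  3  2  3  4  2  3  4  2  3  4  3  4  5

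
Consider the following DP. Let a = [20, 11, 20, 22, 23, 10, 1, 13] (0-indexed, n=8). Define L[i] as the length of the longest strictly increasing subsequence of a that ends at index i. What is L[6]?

1

   i    0    1    2    3    4    5    6    7
a[i]   20   11   20   22   23   10    1   13
L[i]    1    1    2    3    4    1    1    2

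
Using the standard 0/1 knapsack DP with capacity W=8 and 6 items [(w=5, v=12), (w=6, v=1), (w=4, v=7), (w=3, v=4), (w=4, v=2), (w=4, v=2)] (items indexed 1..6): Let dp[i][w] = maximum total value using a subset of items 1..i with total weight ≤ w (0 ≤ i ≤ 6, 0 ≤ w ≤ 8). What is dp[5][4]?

i\w   0   1   2   3   4   5   6   7   8
  0   0   0   0   0   0   0   0   0   0
  1   0   0   0   0   0  12  12  12  12
  2   0   0   0   0   0  12  12  12  12
  3   0   0   0   0   7  12  12  12  12
  4   0   0   0   4   7  12  12  12  16
  5   0   0   0   4   7  12  12  12  16
  6   0   0   0   4   7  12  12  12  16

7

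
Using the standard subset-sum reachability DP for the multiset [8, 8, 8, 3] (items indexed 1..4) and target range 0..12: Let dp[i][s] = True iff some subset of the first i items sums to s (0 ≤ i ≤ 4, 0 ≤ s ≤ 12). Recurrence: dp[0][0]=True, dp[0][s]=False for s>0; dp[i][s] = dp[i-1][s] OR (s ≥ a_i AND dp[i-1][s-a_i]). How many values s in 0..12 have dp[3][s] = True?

2

i\s   0   1   2   3   4   5   6   7   8   9  10  11  12
  0   T   F   F   F   F   F   F   F   F   F   F   F   F
  1   T   F   F   F   F   F   F   F   T   F   F   F   F
  2   T   F   F   F   F   F   F   F   T   F   F   F   F
  3   T   F   F   F   F   F   F   F   T   F   F   F   F
  4   T   F   F   T   F   F   F   F   T   F   F   T   F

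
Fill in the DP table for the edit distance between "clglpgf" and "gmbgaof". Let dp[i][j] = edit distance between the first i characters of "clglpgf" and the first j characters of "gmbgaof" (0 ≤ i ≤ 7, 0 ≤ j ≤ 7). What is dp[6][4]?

4

   ''  g  m  b  g  a  o  f
''  0  1  2  3  4  5  6  7
 c  1  1  2  3  4  5  6  7
 l  2  2  2  3  4  5  6  7
 g  3  2  3  3  3  4  5  6
 l  4  3  3  4  4  4  5  6
 p  5  4  4  4  5  5  5  6
 g  6  5  5  5  4  5  6  6
 f  7  6  6  6  5  5  6  6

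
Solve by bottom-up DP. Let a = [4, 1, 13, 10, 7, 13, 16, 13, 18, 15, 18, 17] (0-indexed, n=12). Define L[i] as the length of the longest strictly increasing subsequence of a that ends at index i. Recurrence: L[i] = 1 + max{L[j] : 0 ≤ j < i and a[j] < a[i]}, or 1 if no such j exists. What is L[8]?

   i    0    1    2    3    4    5    6    7    8    9   10   11
a[i]    4    1   13   10    7   13   16   13   18   15   18   17
L[i]    1    1    2    2    2    3    4    3    5    4    5    5

5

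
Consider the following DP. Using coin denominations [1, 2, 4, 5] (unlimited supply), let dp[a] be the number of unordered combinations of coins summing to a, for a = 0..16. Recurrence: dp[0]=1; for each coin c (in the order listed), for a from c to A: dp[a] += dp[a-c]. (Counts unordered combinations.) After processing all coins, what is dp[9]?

13

after  coin     0     1     2     3     4     5     6     7     8     9    10    11    12    13    14    15    16
          1     1     1     1     1     1     1     1     1     1     1     1     1     1     1     1     1     1
          2     1     1     2     2     3     3     4     4     5     5     6     6     7     7     8     8     9
          4     1     1     2     2     4     4     6     6     9     9    12    12    16    16    20    20    25
          5     1     1     2     2     4     5     7     8    11    13    17    19    24    27    33    37    44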